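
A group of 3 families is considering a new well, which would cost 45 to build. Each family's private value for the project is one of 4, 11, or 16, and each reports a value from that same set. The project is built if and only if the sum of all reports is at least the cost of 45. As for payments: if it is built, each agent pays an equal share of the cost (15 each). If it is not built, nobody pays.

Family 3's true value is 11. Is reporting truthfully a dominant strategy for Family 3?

Yes

Check each profile of the others' reports and compare truth against every alternative report.
Others report (4, 4): truth gives 0, best alternative gives 0.
Others report (4, 11): truth gives 0, best alternative gives 0.
Others report (4, 16): truth gives 0, best alternative gives 0.
Others report (11, 4): truth gives 0, best alternative gives 0.
Others report (11, 11): truth gives 0, best alternative gives 0.
Others report (11, 16): truth gives 0, best alternative gives 0.
(Remaining 3 profiles checked similarly; truth is weakly best in each.)
In every case the truthful report is at least as good as any alternative, so it is a dominant strategy.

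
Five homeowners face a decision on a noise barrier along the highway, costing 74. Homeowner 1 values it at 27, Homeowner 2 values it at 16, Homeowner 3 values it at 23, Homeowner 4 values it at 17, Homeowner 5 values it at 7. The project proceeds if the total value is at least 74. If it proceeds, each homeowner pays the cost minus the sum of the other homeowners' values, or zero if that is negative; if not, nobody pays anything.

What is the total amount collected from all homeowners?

19

Total value 90 ≥ cost 74, so it is built.
Homeowner 1: others sum to 63; max(0, 74 - 63) = 11.
Homeowner 2: others sum to 74; max(0, 74 - 74) = 0.
Homeowner 3: others sum to 67; max(0, 74 - 67) = 7.
Homeowner 4: others sum to 73; max(0, 74 - 73) = 1.
Homeowner 5: others sum to 83; max(0, 74 - 83) = 0.
Total collected = 11 + 0 + 7 + 1 + 0 = 19.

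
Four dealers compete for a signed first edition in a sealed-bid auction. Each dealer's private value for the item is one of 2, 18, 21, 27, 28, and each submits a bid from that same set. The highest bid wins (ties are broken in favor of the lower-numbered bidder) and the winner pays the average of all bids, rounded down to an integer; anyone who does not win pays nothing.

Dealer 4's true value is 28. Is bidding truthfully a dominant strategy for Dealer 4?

Consider the case where Dealer 1 bids 2, Dealer 2 bids 2 and Dealer 3 bids 2.
Truthful bid 28: wins, pays 8, utility 28 - 8 = 20.
Bid 18 instead: wins, pays 6, utility 28 - 6 = 22.
Since 22 > 20, bidding 18 is strictly better here, so truthful bidding is not dominant.

No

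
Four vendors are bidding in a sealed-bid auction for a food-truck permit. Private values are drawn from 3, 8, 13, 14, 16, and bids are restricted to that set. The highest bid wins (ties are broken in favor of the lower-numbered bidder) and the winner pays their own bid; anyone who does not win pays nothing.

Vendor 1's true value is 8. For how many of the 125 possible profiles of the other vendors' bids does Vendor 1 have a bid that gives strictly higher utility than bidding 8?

Others bid (3, 3, 3): truth gives 0; bid 3 gives 5 > 0. Violating.
Others bid (3, 3, 8): truth gives 0; no alternative beats it.
Others bid (3, 3, 13): truth gives 0; no alternative beats it.
(Checking all 125 profiles: 1 has a profitable deviation, 124 do not.)

1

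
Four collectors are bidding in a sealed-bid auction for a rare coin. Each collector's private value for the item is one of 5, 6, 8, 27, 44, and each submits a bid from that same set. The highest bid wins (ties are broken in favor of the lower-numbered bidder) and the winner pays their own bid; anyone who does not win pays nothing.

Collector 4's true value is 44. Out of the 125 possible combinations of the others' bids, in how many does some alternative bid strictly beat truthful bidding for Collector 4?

27

Others bid (5, 5, 5): truth gives 0; bid 6 gives 38 > 0. Violating.
Others bid (5, 5, 6): truth gives 0; bid 8 gives 36 > 0. Violating.
Others bid (5, 5, 8): truth gives 0; bid 27 gives 17 > 0. Violating.
Others bid (5, 6, 5): truth gives 0; bid 8 gives 36 > 0. Violating.
Others bid (5, 5, 27): truth gives 0; no alternative beats it.
Others bid (5, 5, 44): truth gives 0; no alternative beats it.
(Checking all 125 profiles: 27 have a profitable deviation, 98 do not.)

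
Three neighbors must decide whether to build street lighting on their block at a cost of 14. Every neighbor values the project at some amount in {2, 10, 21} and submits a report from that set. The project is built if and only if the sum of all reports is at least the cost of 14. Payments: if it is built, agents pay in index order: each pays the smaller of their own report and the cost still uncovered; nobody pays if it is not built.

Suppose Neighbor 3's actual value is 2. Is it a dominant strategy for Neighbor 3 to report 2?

Yes

Check each profile of the others' reports and compare truth against every alternative report.
Others report (2, 2): truth gives 0, best alternative gives -8.
Others report (2, 21): truth gives 2, best alternative gives 2.
Others report (10, 10): truth gives 2, best alternative gives 2.
Others report (10, 21): truth gives 2, best alternative gives 2.
Others report (21, 2): truth gives 2, best alternative gives 2.
Others report (21, 10): truth gives 2, best alternative gives 2.
(Remaining 3 profiles checked similarly; truth is weakly best in each.)
In every case the truthful report is at least as good as any alternative, so it is a dominant strategy.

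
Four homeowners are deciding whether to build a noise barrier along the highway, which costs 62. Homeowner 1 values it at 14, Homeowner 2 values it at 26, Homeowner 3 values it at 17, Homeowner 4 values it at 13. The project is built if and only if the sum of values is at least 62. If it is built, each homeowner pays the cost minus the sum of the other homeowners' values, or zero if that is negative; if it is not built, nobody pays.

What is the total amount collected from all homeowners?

Total value 70 ≥ cost 62, so it is built.
Homeowner 1: others sum to 56; max(0, 62 - 56) = 6.
Homeowner 2: others sum to 44; max(0, 62 - 44) = 18.
Homeowner 3: others sum to 53; max(0, 62 - 53) = 9.
Homeowner 4: others sum to 57; max(0, 62 - 57) = 5.
Total collected = 6 + 18 + 9 + 5 = 38.

38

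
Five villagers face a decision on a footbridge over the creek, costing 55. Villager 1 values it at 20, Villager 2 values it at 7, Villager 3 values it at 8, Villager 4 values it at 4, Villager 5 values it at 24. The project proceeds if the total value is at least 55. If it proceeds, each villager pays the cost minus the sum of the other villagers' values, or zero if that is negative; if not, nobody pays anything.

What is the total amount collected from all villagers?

28

Total value 63 ≥ cost 55, so it is built.
Villager 1: others sum to 43; max(0, 55 - 43) = 12.
Villager 2: others sum to 56; max(0, 55 - 56) = 0.
Villager 3: others sum to 55; max(0, 55 - 55) = 0.
Villager 4: others sum to 59; max(0, 55 - 59) = 0.
Villager 5: others sum to 39; max(0, 55 - 39) = 16.
Total collected = 12 + 0 + 0 + 0 + 16 = 28.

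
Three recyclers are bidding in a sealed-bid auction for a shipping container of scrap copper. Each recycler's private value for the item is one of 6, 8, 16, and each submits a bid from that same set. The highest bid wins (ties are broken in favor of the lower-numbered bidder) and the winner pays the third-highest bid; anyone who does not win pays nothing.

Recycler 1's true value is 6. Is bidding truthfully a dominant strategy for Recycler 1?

Yes

Check each profile of the others' bids and compare truth against every alternative bid.
Others bid (8, 8): truth gives 0, best alternative gives -2.
Others bid (6, 6): truth gives 0, best alternative gives 0.
Others bid (6, 8): truth gives 0, best alternative gives 0.
Others bid (6, 16): truth gives 0, best alternative gives 0.
Others bid (8, 6): truth gives 0, best alternative gives 0.
Others bid (8, 16): truth gives 0, best alternative gives 0.
(Remaining 3 profiles checked similarly; truth is weakly best in each.)
In every case the truthful bid is at least as good as any alternative, so it is a dominant strategy.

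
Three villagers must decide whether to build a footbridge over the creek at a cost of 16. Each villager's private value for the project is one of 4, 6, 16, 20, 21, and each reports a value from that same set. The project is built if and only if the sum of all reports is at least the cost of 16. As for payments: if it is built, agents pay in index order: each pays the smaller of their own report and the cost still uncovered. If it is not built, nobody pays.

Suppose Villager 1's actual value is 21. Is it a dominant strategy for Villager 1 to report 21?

No

Consider the case where Villager 2 reports 4 and Villager 3 reports 6.
Truthful report 21: project built, pays 16, utility 21 - 16 = 5.
Report 6 instead: project built, pays 6, utility 21 - 6 = 15.
Since 15 > 5, reporting 6 is strictly better here, so truthful reporting is not dominant.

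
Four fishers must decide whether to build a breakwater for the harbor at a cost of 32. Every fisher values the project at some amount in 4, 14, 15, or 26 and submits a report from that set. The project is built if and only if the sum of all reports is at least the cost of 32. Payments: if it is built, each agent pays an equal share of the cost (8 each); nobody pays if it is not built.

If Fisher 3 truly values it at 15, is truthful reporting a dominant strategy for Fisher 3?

No

Consider the case where Fisher 1 reports 4, Fisher 2 reports 4 and Fisher 4 reports 4.
Truthful report 15: project not built, utility 0.
Report 26 instead: project built, pays 8, utility 15 - 8 = 7.
Since 7 > 0, reporting 26 is strictly better here, so truthful reporting is not dominant.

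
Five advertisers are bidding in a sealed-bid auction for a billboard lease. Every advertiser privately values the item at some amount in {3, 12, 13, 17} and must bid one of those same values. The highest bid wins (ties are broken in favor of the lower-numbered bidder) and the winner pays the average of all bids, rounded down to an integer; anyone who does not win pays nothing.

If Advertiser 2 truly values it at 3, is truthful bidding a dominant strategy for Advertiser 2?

Check each profile of the others' bids and compare truth against every alternative bid.
Others bid (3, 12, 12, 12): truth gives 0, best alternative gives -7.
Others bid (3, 3, 12, 12): truth gives 0, best alternative gives -5.
Others bid (3, 12, 3, 12): truth gives 0, best alternative gives -5.
Others bid (3, 12, 12, 3): truth gives 0, best alternative gives -5.
Others bid (3, 3, 3, 12): truth gives 0, best alternative gives -3.
Others bid (3, 3, 12, 3): truth gives 0, best alternative gives -3.
(Remaining 250 profiles checked similarly; truth is weakly best in each.)
In every case the truthful bid is at least as good as any alternative, so it is a dominant strategy.

Yes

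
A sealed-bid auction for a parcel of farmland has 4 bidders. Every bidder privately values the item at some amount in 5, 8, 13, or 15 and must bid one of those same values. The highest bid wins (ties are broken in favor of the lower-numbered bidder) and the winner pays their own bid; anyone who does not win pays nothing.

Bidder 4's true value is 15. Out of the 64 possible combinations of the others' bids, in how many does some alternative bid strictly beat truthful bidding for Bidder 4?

Others bid (5, 5, 5): truth gives 0; bid 8 gives 7 > 0. Violating.
Others bid (5, 5, 8): truth gives 0; bid 13 gives 2 > 0. Violating.
Others bid (5, 8, 5): truth gives 0; bid 13 gives 2 > 0. Violating.
Others bid (5, 8, 8): truth gives 0; bid 13 gives 2 > 0. Violating.
Others bid (5, 5, 13): truth gives 0; no alternative beats it.
Others bid (5, 5, 15): truth gives 0; no alternative beats it.
(Checking all 64 profiles: 8 have a profitable deviation, 56 do not.)

8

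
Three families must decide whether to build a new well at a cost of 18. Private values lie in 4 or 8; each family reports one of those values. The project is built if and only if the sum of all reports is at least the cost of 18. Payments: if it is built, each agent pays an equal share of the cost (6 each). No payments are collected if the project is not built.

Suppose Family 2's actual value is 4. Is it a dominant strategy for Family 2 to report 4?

Yes

Check each profile of the others' reports and compare truth against every alternative report.
Others report (4, 8): truth gives 0, best alternative gives -2.
Others report (8, 4): truth gives 0, best alternative gives -2.
Others report (8, 8): truth gives -2, best alternative gives -2.
Others report (4, 4): truth gives 0, best alternative gives 0.
In every case the truthful report is at least as good as any alternative, so it is a dominant strategy.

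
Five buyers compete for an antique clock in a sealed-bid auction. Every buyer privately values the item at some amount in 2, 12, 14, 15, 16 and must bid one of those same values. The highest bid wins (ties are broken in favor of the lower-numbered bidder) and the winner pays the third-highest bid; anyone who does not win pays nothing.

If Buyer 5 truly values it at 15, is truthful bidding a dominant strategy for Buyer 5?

No

Consider the case where Buyer 1 bids 2, Buyer 2 bids 2, Buyer 3 bids 2 and Buyer 4 bids 15.
Truthful bid 15: loses, pays 0, utility 0.
Bid 16 instead: wins, pays 2, utility 15 - 2 = 13.
Since 13 > 0, bidding 16 is strictly better here, so truthful bidding is not dominant.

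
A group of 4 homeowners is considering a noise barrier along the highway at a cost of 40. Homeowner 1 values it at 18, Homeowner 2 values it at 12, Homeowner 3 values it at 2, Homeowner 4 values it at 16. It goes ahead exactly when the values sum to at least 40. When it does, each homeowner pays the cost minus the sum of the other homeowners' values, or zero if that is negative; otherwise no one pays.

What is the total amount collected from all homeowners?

Total value 48 ≥ cost 40, so it is built.
Homeowner 1: others sum to 30; max(0, 40 - 30) = 10.
Homeowner 2: others sum to 36; max(0, 40 - 36) = 4.
Homeowner 3: others sum to 46; max(0, 40 - 46) = 0.
Homeowner 4: others sum to 32; max(0, 40 - 32) = 8.
Total collected = 10 + 4 + 0 + 8 = 22.

22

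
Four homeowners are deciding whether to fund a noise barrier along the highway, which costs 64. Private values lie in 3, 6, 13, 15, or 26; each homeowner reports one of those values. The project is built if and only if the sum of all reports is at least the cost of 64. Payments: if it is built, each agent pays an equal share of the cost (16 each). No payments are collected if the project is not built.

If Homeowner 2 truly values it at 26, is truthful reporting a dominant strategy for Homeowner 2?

Check each profile of the others' reports and compare truth against every alternative report.
Others report (3, 13, 26): truth gives 10, best alternative gives 0.
Others report (3, 15, 26): truth gives 10, best alternative gives 0.
Others report (3, 26, 13): truth gives 10, best alternative gives 0.
Others report (3, 26, 15): truth gives 10, best alternative gives 0.
Others report (6, 6, 26): truth gives 10, best alternative gives 0.
Others report (6, 13, 26): truth gives 10, best alternative gives 0.
(Remaining 119 profiles checked similarly; truth is weakly best in each.)
In every case the truthful report is at least as good as any alternative, so it is a dominant strategy.

Yes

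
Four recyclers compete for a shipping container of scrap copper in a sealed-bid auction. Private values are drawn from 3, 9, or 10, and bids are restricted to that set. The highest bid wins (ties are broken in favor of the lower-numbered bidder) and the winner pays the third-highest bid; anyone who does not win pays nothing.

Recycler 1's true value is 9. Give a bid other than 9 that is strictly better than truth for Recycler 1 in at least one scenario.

Suppose Recycler 2 bids 3, Recycler 3 bids 3 and Recycler 4 bids 10.
Bid 9: loses, pays 0, utility 0.
Bid 10: wins, pays 3, utility 9 - 3 = 6.
So bidding 10 beats truth here (6 > 0).

10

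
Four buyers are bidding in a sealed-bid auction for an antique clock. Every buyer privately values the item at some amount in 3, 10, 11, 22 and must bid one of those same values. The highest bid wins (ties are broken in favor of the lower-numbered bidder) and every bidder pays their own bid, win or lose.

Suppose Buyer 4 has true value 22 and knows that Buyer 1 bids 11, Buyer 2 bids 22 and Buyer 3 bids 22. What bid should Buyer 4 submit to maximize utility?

3

Bid 3: loses but pays 3, utility -3.
Bid 10: loses but pays 10, utility -10.
Bid 11: loses but pays 11, utility -11.
Bid 22: loses but pays 22, utility -22.
The best choice is 3 with utility -3.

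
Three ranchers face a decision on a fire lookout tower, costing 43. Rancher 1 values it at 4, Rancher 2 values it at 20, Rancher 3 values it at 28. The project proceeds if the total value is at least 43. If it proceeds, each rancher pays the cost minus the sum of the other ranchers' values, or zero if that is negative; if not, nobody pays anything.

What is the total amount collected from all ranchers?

30

Total value 52 ≥ cost 43, so it is built.
Rancher 1: others sum to 48; max(0, 43 - 48) = 0.
Rancher 2: others sum to 32; max(0, 43 - 32) = 11.
Rancher 3: others sum to 24; max(0, 43 - 24) = 19.
Total collected = 0 + 11 + 19 = 30.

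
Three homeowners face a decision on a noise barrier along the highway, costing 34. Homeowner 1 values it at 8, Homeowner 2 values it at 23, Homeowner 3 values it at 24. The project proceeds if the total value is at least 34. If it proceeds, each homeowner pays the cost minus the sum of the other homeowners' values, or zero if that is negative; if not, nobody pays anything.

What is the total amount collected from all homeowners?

Total value 55 ≥ cost 34, so it is built.
Homeowner 1: others sum to 47; max(0, 34 - 47) = 0.
Homeowner 2: others sum to 32; max(0, 34 - 32) = 2.
Homeowner 3: others sum to 31; max(0, 34 - 31) = 3.
Total collected = 0 + 2 + 3 = 5.

5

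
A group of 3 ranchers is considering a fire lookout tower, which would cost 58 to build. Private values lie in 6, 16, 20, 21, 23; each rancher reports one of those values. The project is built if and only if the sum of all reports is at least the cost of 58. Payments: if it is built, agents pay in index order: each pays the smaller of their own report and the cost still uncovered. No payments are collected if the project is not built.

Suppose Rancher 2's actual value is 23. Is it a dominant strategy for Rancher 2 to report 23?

No

Consider the case where Rancher 1 reports 16 and Rancher 3 reports 21.
Truthful report 23: project built, pays 23, utility 23 - 23 = 0.
Report 21 instead: project built, pays 21, utility 23 - 21 = 2.
Since 2 > 0, reporting 21 is strictly better here, so truthful reporting is not dominant.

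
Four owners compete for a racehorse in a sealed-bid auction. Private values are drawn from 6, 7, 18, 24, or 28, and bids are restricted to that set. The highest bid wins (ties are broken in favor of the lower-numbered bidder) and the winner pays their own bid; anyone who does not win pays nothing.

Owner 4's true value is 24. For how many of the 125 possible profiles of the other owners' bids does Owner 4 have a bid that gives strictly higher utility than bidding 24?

8

Others bid (6, 6, 6): truth gives 0; bid 7 gives 17 > 0. Violating.
Others bid (6, 6, 7): truth gives 0; bid 18 gives 6 > 0. Violating.
Others bid (6, 7, 6): truth gives 0; bid 18 gives 6 > 0. Violating.
Others bid (6, 7, 7): truth gives 0; bid 18 gives 6 > 0. Violating.
Others bid (6, 6, 18): truth gives 0; no alternative beats it.
Others bid (6, 6, 24): truth gives 0; no alternative beats it.
(Checking all 125 profiles: 8 have a profitable deviation, 117 do not.)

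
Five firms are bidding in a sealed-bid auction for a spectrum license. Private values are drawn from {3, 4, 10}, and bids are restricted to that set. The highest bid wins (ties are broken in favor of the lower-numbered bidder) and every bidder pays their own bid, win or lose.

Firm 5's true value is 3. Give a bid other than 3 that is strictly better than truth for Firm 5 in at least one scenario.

4

Suppose Firm 1 bids 3, Firm 2 bids 3, Firm 3 bids 3 and Firm 4 bids 3.
Bid 3: loses but pays 3, utility -3.
Bid 4: wins, pays 4, utility 3 - 4 = -1.
So bidding 4 beats truth here (-1 > -3).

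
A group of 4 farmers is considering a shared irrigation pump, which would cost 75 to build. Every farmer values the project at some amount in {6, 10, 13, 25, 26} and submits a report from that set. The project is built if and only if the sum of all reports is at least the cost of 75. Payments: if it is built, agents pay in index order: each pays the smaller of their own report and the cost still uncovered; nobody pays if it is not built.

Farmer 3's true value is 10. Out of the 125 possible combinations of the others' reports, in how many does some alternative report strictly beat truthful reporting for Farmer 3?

Others report (25, 25, 25): truth gives 0; report 6 gives 4 > 0. Violating.
Others report (25, 25, 26): truth gives 0; report 6 gives 4 > 0. Violating.
Others report (25, 26, 25): truth gives 0; report 6 gives 4 > 0. Violating.
Others report (25, 26, 26): truth gives 0; report 6 gives 4 > 0. Violating.
Others report (6, 6, 6): truth gives 0; no alternative beats it.
Others report (6, 6, 10): truth gives 0; no alternative beats it.
(Checking all 125 profiles: 8 have a profitable deviation, 117 do not.)

8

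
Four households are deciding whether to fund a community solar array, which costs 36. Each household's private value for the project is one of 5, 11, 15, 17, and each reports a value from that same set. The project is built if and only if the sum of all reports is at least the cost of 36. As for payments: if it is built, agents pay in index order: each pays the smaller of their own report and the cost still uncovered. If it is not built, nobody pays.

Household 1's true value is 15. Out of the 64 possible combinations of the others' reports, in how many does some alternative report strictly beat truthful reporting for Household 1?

60

Others report (5, 5, 15): truth gives 0; report 11 gives 4 > 0. Violating.
Others report (5, 5, 17): truth gives 0; report 11 gives 4 > 0. Violating.
Others report (5, 11, 11): truth gives 0; report 11 gives 4 > 0. Violating.
Others report (5, 11, 15): truth gives 0; report 5 gives 10 > 0. Violating.
Others report (5, 5, 5): truth gives 0; no alternative beats it.
Others report (5, 5, 11): truth gives 0; no alternative beats it.
(Checking all 64 profiles: 60 have a profitable deviation, 4 do not.)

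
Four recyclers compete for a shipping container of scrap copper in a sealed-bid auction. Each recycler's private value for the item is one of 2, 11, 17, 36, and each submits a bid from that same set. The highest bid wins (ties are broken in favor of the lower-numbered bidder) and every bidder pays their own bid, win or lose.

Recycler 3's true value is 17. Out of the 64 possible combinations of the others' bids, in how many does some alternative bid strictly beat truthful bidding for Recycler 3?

54

Others bid (2, 2, 2): truth gives 0; bid 11 gives 6 > 0. Violating.
Others bid (2, 2, 11): truth gives 0; bid 11 gives 6 > 0. Violating.
Others bid (2, 2, 36): truth gives -17; bid 2 gives -2 > -17. Violating.
Others bid (2, 11, 36): truth gives -17; bid 2 gives -2 > -17. Violating.
Others bid (2, 2, 17): truth gives 0; no alternative beats it.
Others bid (2, 11, 2): truth gives 0; no alternative beats it.
(Checking all 64 profiles: 54 have a profitable deviation, 10 do not.)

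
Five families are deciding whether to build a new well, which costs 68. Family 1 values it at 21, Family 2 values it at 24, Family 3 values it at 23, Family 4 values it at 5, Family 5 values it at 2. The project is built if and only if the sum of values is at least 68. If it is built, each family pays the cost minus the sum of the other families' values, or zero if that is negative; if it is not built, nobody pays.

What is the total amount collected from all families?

47

Total value 75 ≥ cost 68, so it is built.
Family 1: others sum to 54; max(0, 68 - 54) = 14.
Family 2: others sum to 51; max(0, 68 - 51) = 17.
Family 3: others sum to 52; max(0, 68 - 52) = 16.
Family 4: others sum to 70; max(0, 68 - 70) = 0.
Family 5: others sum to 73; max(0, 68 - 73) = 0.
Total collected = 14 + 17 + 16 + 0 + 0 = 47.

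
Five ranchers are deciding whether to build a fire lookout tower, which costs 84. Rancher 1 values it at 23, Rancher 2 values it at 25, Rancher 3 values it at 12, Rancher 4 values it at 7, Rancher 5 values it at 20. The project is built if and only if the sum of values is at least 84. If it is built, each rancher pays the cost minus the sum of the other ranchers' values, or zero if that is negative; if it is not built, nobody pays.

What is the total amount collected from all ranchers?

72

Total value 87 ≥ cost 84, so it is built.
Rancher 1: others sum to 64; max(0, 84 - 64) = 20.
Rancher 2: others sum to 62; max(0, 84 - 62) = 22.
Rancher 3: others sum to 75; max(0, 84 - 75) = 9.
Rancher 4: others sum to 80; max(0, 84 - 80) = 4.
Rancher 5: others sum to 67; max(0, 84 - 67) = 17.
Total collected = 20 + 22 + 9 + 4 + 17 = 72.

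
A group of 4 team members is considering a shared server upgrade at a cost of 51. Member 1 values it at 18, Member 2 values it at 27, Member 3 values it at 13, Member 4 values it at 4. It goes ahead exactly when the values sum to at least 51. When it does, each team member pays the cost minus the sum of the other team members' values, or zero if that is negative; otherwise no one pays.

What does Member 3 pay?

Total value 62 ≥ cost 51, so the project is built.
The other team members' values sum to 49.
Cost minus that sum is 51 - 49 = 2.

2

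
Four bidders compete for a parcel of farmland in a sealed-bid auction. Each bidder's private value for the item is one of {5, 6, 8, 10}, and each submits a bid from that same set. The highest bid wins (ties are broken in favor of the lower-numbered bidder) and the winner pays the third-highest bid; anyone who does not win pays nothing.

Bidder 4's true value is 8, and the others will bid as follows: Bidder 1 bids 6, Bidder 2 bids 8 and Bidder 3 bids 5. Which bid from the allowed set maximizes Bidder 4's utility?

Bid 5: loses, pays 0, utility 0.
Bid 6: loses, pays 0, utility 0.
Bid 8: loses, pays 0, utility 0.
Bid 10: wins, pays 6, utility 8 - 6 = 2.
The best choice is 10 with utility 2.

10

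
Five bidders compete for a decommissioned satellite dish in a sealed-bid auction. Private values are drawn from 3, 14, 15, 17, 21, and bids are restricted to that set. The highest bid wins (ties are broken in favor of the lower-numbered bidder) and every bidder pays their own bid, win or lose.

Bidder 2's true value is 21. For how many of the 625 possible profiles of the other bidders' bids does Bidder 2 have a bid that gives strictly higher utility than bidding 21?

Others bid (3, 3, 3, 3): truth gives 0; bid 14 gives 7 > 0. Violating.
Others bid (3, 3, 3, 14): truth gives 0; bid 14 gives 7 > 0. Violating.
Others bid (3, 3, 3, 15): truth gives 0; bid 15 gives 6 > 0. Violating.
Others bid (3, 3, 3, 17): truth gives 0; bid 17 gives 4 > 0. Violating.
Others bid (3, 3, 3, 21): truth gives 0; no alternative beats it.
Others bid (3, 3, 14, 21): truth gives 0; no alternative beats it.
(Checking all 625 profiles: 317 have a profitable deviation, 308 do not.)

317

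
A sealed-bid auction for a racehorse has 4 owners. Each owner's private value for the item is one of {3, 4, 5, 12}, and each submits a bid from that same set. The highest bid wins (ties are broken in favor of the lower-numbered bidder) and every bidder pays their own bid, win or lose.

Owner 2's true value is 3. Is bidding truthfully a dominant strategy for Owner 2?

Consider the case where Owner 1 bids 3, Owner 3 bids 3 and Owner 4 bids 3.
Truthful bid 3: loses but pays 3, utility -3.
Bid 4 instead: wins, pays 4, utility 3 - 4 = -1.
Since -1 > -3, bidding 4 is strictly better here, so truthful bidding is not dominant.

No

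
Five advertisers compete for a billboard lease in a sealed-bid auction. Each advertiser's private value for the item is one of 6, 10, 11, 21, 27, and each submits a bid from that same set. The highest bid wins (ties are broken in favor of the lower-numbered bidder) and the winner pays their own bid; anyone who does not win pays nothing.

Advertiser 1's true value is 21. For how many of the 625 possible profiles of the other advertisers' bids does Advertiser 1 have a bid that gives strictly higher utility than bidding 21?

81

Others bid (6, 6, 6, 6): truth gives 0; bid 6 gives 15 > 0. Violating.
Others bid (6, 6, 6, 10): truth gives 0; bid 10 gives 11 > 0. Violating.
Others bid (6, 6, 6, 11): truth gives 0; bid 11 gives 10 > 0. Violating.
Others bid (6, 6, 10, 6): truth gives 0; bid 10 gives 11 > 0. Violating.
Others bid (6, 6, 6, 21): truth gives 0; no alternative beats it.
Others bid (6, 6, 6, 27): truth gives 0; no alternative beats it.
(Checking all 625 profiles: 81 have a profitable deviation, 544 do not.)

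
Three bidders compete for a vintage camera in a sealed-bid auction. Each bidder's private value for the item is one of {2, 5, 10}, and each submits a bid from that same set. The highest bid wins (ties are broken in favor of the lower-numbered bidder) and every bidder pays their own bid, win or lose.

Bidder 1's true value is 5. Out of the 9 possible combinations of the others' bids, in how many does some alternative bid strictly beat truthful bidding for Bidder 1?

Others bid (2, 2): truth gives 0; bid 2 gives 3 > 0. Violating.
Others bid (2, 10): truth gives -5; bid 2 gives -2 > -5. Violating.
Others bid (5, 10): truth gives -5; bid 2 gives -2 > -5. Violating.
Others bid (10, 2): truth gives -5; bid 2 gives -2 > -5. Violating.
Others bid (2, 5): truth gives 0; no alternative beats it.
Others bid (5, 2): truth gives 0; no alternative beats it.
(Checking all 9 profiles: 6 have a profitable deviation, 3 do not.)

6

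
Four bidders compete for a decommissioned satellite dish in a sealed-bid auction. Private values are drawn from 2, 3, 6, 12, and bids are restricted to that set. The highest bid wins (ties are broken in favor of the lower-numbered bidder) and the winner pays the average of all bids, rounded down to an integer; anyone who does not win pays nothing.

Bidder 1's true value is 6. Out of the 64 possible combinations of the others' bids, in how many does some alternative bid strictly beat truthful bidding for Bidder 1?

7

Others bid (2, 2, 2): truth gives 3; bid 2 gives 4 > 3. Violating.
Others bid (2, 2, 3): truth gives 3; bid 3 gives 4 > 3. Violating.
Others bid (2, 3, 2): truth gives 3; bid 3 gives 4 > 3. Violating.
Others bid (2, 3, 3): truth gives 3; bid 3 gives 4 > 3. Violating.
Others bid (2, 2, 6): truth gives 2; no alternative beats it.
Others bid (2, 2, 12): truth gives 0; no alternative beats it.
(Checking all 64 profiles: 7 have a profitable deviation, 57 do not.)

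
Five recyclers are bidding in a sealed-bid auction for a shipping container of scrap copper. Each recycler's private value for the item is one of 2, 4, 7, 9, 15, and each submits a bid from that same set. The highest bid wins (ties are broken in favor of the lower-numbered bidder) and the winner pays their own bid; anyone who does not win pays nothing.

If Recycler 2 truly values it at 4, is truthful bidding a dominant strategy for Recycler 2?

Yes

Check each profile of the others' bids and compare truth against every alternative bid.
Others bid (2, 2, 2, 2): truth gives 0, best alternative gives 0.
Others bid (2, 2, 2, 4): truth gives 0, best alternative gives 0.
Others bid (2, 2, 2, 7): truth gives 0, best alternative gives 0.
Others bid (2, 2, 2, 9): truth gives 0, best alternative gives 0.
Others bid (2, 2, 2, 15): truth gives 0, best alternative gives 0.
Others bid (2, 2, 4, 2): truth gives 0, best alternative gives 0.
(Remaining 619 profiles checked similarly; truth is weakly best in each.)
In every case the truthful bid is at least as good as any alternative, so it is a dominant strategy.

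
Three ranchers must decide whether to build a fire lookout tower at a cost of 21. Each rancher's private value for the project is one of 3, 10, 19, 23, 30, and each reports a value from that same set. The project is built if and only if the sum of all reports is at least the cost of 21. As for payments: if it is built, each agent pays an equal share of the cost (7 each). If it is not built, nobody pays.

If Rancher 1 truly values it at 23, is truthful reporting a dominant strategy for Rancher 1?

Yes

Check each profile of the others' reports and compare truth against every alternative report.
Others report (3, 3): truth gives 16, best alternative gives 16.
Others report (3, 10): truth gives 16, best alternative gives 16.
Others report (3, 19): truth gives 16, best alternative gives 16.
Others report (3, 23): truth gives 16, best alternative gives 16.
Others report (3, 30): truth gives 16, best alternative gives 16.
Others report (10, 3): truth gives 16, best alternative gives 16.
(Remaining 19 profiles checked similarly; truth is weakly best in each.)
In every case the truthful report is at least as good as any alternative, so it is a dominant strategy.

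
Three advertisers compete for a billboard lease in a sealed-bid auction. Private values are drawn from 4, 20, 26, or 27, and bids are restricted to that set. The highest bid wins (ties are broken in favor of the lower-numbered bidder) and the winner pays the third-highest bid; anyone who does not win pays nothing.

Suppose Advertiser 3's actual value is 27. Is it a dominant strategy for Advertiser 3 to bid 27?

Check each profile of the others' bids and compare truth against every alternative bid.
Others bid (4, 26): truth gives 23, best alternative gives 0.
Others bid (26, 4): truth gives 23, best alternative gives 0.
Others bid (20, 26): truth gives 7, best alternative gives 0.
Others bid (26, 20): truth gives 7, best alternative gives 0.
Others bid (26, 26): truth gives 1, best alternative gives 0.
Others bid (4, 4): truth gives 23, best alternative gives 23.
(Remaining 10 profiles checked similarly; truth is weakly best in each.)
In every case the truthful bid is at least as good as any alternative, so it is a dominant strategy.

Yes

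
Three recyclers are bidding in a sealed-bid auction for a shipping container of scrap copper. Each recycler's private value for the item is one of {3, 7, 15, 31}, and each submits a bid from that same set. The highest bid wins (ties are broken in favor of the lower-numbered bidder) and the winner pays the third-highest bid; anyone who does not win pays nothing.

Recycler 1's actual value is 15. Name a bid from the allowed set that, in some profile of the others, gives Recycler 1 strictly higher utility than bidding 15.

Suppose Recycler 2 bids 3 and Recycler 3 bids 31.
Bid 15: loses, pays 0, utility 0.
Bid 31: wins, pays 3, utility 15 - 3 = 12.
So bidding 31 beats truth here (12 > 0).

31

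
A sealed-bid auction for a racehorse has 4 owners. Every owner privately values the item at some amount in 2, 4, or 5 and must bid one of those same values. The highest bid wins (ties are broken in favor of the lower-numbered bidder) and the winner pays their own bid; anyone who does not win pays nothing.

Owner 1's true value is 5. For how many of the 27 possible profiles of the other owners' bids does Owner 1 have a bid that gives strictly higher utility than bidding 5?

8

Others bid (2, 2, 2): truth gives 0; bid 2 gives 3 > 0. Violating.
Others bid (2, 2, 4): truth gives 0; bid 4 gives 1 > 0. Violating.
Others bid (2, 4, 2): truth gives 0; bid 4 gives 1 > 0. Violating.
Others bid (2, 4, 4): truth gives 0; bid 4 gives 1 > 0. Violating.
Others bid (2, 2, 5): truth gives 0; no alternative beats it.
Others bid (2, 4, 5): truth gives 0; no alternative beats it.
(Checking all 27 profiles: 8 have a profitable deviation, 19 do not.)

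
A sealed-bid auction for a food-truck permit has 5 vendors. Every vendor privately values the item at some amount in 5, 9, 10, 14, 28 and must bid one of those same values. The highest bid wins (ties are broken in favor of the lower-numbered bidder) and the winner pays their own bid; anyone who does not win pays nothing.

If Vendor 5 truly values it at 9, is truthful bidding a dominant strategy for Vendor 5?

Yes

Check each profile of the others' bids and compare truth against every alternative bid.
Others bid (5, 5, 5, 5): truth gives 0, best alternative gives 0.
Others bid (5, 5, 5, 9): truth gives 0, best alternative gives 0.
Others bid (5, 5, 5, 10): truth gives 0, best alternative gives 0.
Others bid (5, 5, 5, 14): truth gives 0, best alternative gives 0.
Others bid (5, 5, 5, 28): truth gives 0, best alternative gives 0.
Others bid (5, 5, 9, 5): truth gives 0, best alternative gives 0.
(Remaining 619 profiles checked similarly; truth is weakly best in each.)
In every case the truthful bid is at least as good as any alternative, so it is a dominant strategy.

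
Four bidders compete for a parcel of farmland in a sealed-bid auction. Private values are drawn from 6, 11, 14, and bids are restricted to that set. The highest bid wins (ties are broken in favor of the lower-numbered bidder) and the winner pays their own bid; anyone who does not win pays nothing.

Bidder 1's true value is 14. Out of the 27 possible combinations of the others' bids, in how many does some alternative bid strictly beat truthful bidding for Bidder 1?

8

Others bid (6, 6, 6): truth gives 0; bid 6 gives 8 > 0. Violating.
Others bid (6, 6, 11): truth gives 0; bid 11 gives 3 > 0. Violating.
Others bid (6, 11, 6): truth gives 0; bid 11 gives 3 > 0. Violating.
Others bid (6, 11, 11): truth gives 0; bid 11 gives 3 > 0. Violating.
Others bid (6, 6, 14): truth gives 0; no alternative beats it.
Others bid (6, 11, 14): truth gives 0; no alternative beats it.
(Checking all 27 profiles: 8 have a profitable deviation, 19 do not.)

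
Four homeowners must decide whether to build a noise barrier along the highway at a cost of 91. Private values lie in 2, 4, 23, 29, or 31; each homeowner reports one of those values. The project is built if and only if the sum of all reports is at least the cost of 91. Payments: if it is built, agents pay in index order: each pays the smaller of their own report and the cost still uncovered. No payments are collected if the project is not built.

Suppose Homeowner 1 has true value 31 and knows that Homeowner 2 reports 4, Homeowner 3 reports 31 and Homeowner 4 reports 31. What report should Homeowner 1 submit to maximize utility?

29

Report 2: project not built, utility 0.
Report 4: project not built, utility 0.
Report 23: project not built, utility 0.
Report 29: project built, pays 29, utility 31 - 29 = 2.
Report 31: project built, pays 31, utility 31 - 31 = 0.
The best choice is 29 with utility 2.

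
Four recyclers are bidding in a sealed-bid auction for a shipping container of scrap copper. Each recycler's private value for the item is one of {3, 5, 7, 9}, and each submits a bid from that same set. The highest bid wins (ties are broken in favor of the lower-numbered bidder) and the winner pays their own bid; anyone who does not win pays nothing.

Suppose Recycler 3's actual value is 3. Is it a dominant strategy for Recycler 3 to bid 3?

Yes

Check each profile of the others' bids and compare truth against every alternative bid.
Others bid (3, 3, 3): truth gives 0, best alternative gives -2.
Others bid (3, 3, 5): truth gives 0, best alternative gives -2.
Others bid (3, 3, 7): truth gives 0, best alternative gives 0.
Others bid (3, 3, 9): truth gives 0, best alternative gives 0.
Others bid (3, 5, 3): truth gives 0, best alternative gives 0.
Others bid (3, 5, 5): truth gives 0, best alternative gives 0.
(Remaining 58 profiles checked similarly; truth is weakly best in each.)
In every case the truthful bid is at least as good as any alternative, so it is a dominant strategy.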